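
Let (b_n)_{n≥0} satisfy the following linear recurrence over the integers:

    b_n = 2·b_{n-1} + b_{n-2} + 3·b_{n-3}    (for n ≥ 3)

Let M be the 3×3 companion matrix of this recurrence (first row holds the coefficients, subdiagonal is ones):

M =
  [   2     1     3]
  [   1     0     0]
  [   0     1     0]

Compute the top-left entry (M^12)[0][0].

136196

(M^12)[0][0] is the top entry after applying M 12 times to the unit state (1, 0, 0). Equivalently it is h_{14} for the auxiliary sequence (h_n) obeying the same recurrence with h_2 = 1 and h_i = 0 for 0 ≤ i < 2:
h_3 = 2·1 + 1·0 + 3·0 = 2
h_4 = 2·2 + 1·1 + 3·0 = 5
h_5 = 2·5 + 1·2 + 3·1 = 15
h_6 = 2·15 + 1·5 + 3·2 = 41
h_7 = 2·41 + 1·15 + 3·5 = 112
h_8 = 2·112 + 1·41 + 3·15 = 310
h_9 = 2·310 + 1·112 + 3·41 = 855
h_10 = 2·855 + 1·310 + 3·112 = 2356
h_11 = 2·2356 + 1·855 + 3·310 = 6497
h_12 = 2·6497 + 1·2356 + 3·855 = 17915
h_13 = 2·17915 + 1·6497 + 3·2356 = 49395
h_14 = 2·49395 + 1·17915 + 3·6497 = 136196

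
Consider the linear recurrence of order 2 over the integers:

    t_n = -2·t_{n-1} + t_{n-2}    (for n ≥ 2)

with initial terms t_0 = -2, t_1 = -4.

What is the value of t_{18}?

8703462

t_2 = -2·-4 + 1·-2 = 6
t_3 = -2·6 + 1·-4 = -16
t_4 = -2·-16 + 1·6 = 38
t_5 = -2·38 + 1·-16 = -92
t_6 = -2·-92 + 1·38 = 222
t_7 = -2·222 + 1·-92 = -536
t_8 = -2·-536 + 1·222 = 1294
t_9 = -2·1294 + 1·-536 = -3124
t_10 = -2·-3124 + 1·1294 = 7542
t_11 = -2·7542 + 1·-3124 = -18208
t_12 = -2·-18208 + 1·7542 = 43958
t_13 = -2·43958 + 1·-18208 = -106124
t_14 = -2·-106124 + 1·43958 = 256206
t_15 = -2·256206 + 1·-106124 = -618536
t_16 = -2·-618536 + 1·256206 = 1493278
t_17 = -2·1493278 + 1·-618536 = -3605092
t_18 = -2·-3605092 + 1·1493278 = 8703462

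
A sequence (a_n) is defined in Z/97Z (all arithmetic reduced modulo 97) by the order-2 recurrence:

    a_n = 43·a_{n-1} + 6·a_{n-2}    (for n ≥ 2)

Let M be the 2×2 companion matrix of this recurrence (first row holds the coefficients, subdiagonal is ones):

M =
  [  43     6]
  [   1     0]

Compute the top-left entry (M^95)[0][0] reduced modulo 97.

(M^95)[0][0] is the top entry after applying M 95 times to the unit state (1, 0). Equivalently it is h_{96} for the auxiliary sequence (h_n) obeying the same recurrence with h_1 = 1 and h_i = 0 for 0 ≤ i < 1:
h_2 = 43·1 + 6·0 = 43
h_3 = 43·43 + 6·1 = 12
h_4 = 43·12 + 6·43 = 95
h_5 = 43·95 + 6·12 = 83
h_6 = 43·83 + 6·95 = 65
h_7 = 43·65 + 6·83 = 92
h_8 = 43·92 + 6·65 = 78
h_9 = 43·78 + 6·92 = 26
h_10 = 43·26 + 6·78 = 34
h_11 = 43·34 + 6·26 = 66
h_12 = 43·66 + 6·34 = 35
h_13 = 43·35 + 6·66 = 58
h_14 = 43·58 + 6·35 = 85
h_15 = 43·85 + 6·58 = 26
h_16 = 43·26 + 6·85 = 76
h_17 = 43·76 + 6·26 = 29
h_18 = 43·29 + 6·76 = 54
h_19 = 43·54 + 6·29 = 71
h_20 = 43·71 + 6·54 = 79
h_21 = 43·79 + 6·71 = 40
h_22 = 43·40 + 6·79 = 60
h_23 = 43·60 + 6·40 = 7
h_24 = 43·7 + 6·60 = 79
h_25 = 43·79 + 6·7 = 44
h_26 = 43·44 + 6·79 = 38
h_27 = 43·38 + 6·44 = 55
h_28 = 43·55 + 6·38 = 71
h_29 = 43·71 + 6·55 = 85
h_30 = 43·85 + 6·71 = 7
h_31 = 43·7 + 6·85 = 35
h_32 = 43·35 + 6·7 = 92
h_33 = 43·92 + 6·35 = 92
h_34 = 43·92 + 6·92 = 46
h_35 = 43·46 + 6·92 = 8
h_36 = 43·8 + 6·46 = 38
h_37 = 43·38 + 6·8 = 33
h_38 = 43·33 + 6·38 = 95
h_39 = 43·95 + 6·33 = 15
h_40 = 43·15 + 6·95 = 51
h_41 = 43·51 + 6·15 = 52
h_42 = 43·52 + 6·51 = 20
h_43 = 43·20 + 6·52 = 8
h_44 = 43·8 + 6·20 = 76
h_45 = 43·76 + 6·8 = 18
h_46 = 43·18 + 6·76 = 66
h_47 = 43·66 + 6·18 = 36
h_48 = 43·36 + 6·66 = 4
h_49 = 43·4 + 6·36 = 0
h_50 = 43·0 + 6·4 = 24
h_51 = 43·24 + 6·0 = 62
h_52 = 43·62 + 6·24 = 94
h_53 = 43·94 + 6·62 = 49
h_54 = 43·49 + 6·94 = 52
h_55 = 43·52 + 6·49 = 8
h_56 = 43·8 + 6·52 = 74
h_57 = 43·74 + 6·8 = 29
h_58 = 43·29 + 6·74 = 42
h_59 = 43·42 + 6·29 = 40
h_60 = 43·40 + 6·42 = 32
h_61 = 43·32 + 6·40 = 64
h_62 = 43·64 + 6·32 = 34
h_63 = 43·34 + 6·64 = 3
h_64 = 43·3 + 6·34 = 42
h_65 = 43·42 + 6·3 = 78
h_66 = 43·78 + 6·42 = 17
h_67 = 43·17 + 6·78 = 35
h_68 = 43·35 + 6·17 = 55
h_69 = 43·55 + 6·35 = 53
h_70 = 43·53 + 6·55 = 87
h_71 = 43·87 + 6·53 = 82
h_72 = 43·82 + 6·87 = 71
h_73 = 43·71 + 6·82 = 53
h_74 = 43·53 + 6·71 = 86
h_75 = 43·86 + 6·53 = 39
h_76 = 43·39 + 6·86 = 59
h_77 = 43·59 + 6·39 = 55
h_78 = 43·55 + 6·59 = 3
h_79 = 43·3 + 6·55 = 71
h_80 = 43·71 + 6·3 = 64
h_81 = 43·64 + 6·71 = 74
h_82 = 43·74 + 6·64 = 74
h_83 = 43·74 + 6·74 = 37
h_84 = 43·37 + 6·74 = 95
h_85 = 43·95 + 6·37 = 39
h_86 = 43·39 + 6·95 = 16
h_87 = 43·16 + 6·39 = 49
h_88 = 43·49 + 6·16 = 69
h_89 = 43·69 + 6·49 = 60
h_90 = 43·60 + 6·69 = 84
h_91 = 43·84 + 6·60 = 92
h_92 = 43·92 + 6·84 = 95
h_93 = 43·95 + 6·92 = 78
h_94 = 43·78 + 6·95 = 44
h_95 = 43·44 + 6·78 = 32
h_96 = 43·32 + 6·44 = 88

88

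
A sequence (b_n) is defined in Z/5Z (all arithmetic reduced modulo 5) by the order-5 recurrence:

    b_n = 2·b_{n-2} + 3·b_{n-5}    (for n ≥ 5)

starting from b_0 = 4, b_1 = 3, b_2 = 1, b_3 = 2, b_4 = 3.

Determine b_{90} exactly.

b_5 = 0·3 + 2·2 + 0·1 + 0·3 + 3·4 = 1
b_6 = 0·1 + 2·3 + 0·2 + 0·1 + 3·3 = 0
b_7 = 0·0 + 2·1 + 0·3 + 0·2 + 3·1 = 0
b_8 = 0·0 + 2·0 + 0·1 + 0·3 + 3·2 = 1
b_9 = 0·1 + 2·0 + 0·0 + 0·1 + 3·3 = 4
b_10 = 0·4 + 2·1 + 0·0 + 0·0 + 3·1 = 0
b_11 = 0·0 + 2·4 + 0·1 + 0·0 + 3·0 = 3
b_12 = 0·3 + 2·0 + 0·4 + 0·1 + 3·0 = 0
b_13 = 0·0 + 2·3 + 0·0 + 0·4 + 3·1 = 4
b_14 = 0·4 + 2·0 + 0·3 + 0·0 + 3·4 = 2
b_15 = 0·2 + 2·4 + 0·0 + 0·3 + 3·0 = 3
b_16 = 0·3 + 2·2 + 0·4 + 0·0 + 3·3 = 3
b_17 = 0·3 + 2·3 + 0·2 + 0·4 + 3·0 = 1
b_18 = 0·1 + 2·3 + 0·3 + 0·2 + 3·4 = 3
b_19 = 0·3 + 2·1 + 0·3 + 0·3 + 3·2 = 3
b_20 = 0·3 + 2·3 + 0·1 + 0·3 + 3·3 = 0
b_21 = 0·0 + 2·3 + 0·3 + 0·1 + 3·3 = 0
b_22 = 0·0 + 2·0 + 0·3 + 0·3 + 3·1 = 3
b_23 = 0·3 + 2·0 + 0·0 + 0·3 + 3·3 = 4
b_24 = 0·4 + 2·3 + 0·0 + 0·0 + 3·3 = 0
b_25 = 0·0 + 2·4 + 0·3 + 0·0 + 3·0 = 3
b_26 = 0·3 + 2·0 + 0·4 + 0·3 + 3·0 = 0
b_27 = 0·0 + 2·3 + 0·0 + 0·4 + 3·3 = 0
b_28 = 0·0 + 2·0 + 0·3 + 0·0 + 3·4 = 2
b_29 = 0·2 + 2·0 + 0·0 + 0·3 + 3·0 = 0
b_30 = 0·0 + 2·2 + 0·0 + 0·0 + 3·3 = 3
b_31 = 0·3 + 2·0 + 0·2 + 0·0 + 3·0 = 0
b_32 = 0·0 + 2·3 + 0·0 + 0·2 + 3·0 = 1
b_33 = 0·1 + 2·0 + 0·3 + 0·0 + 3·2 = 1
b_34 = 0·1 + 2·1 + 0·0 + 0·3 + 3·0 = 2
b_35 = 0·2 + 2·1 + 0·1 + 0·0 + 3·3 = 1
b_36 = 0·1 + 2·2 + 0·1 + 0·1 + 3·0 = 4
b_37 = 0·4 + 2·1 + 0·2 + 0·1 + 3·1 = 0
b_38 = 0·0 + 2·4 + 0·1 + 0·2 + 3·1 = 1
b_39 = 0·1 + 2·0 + 0·4 + 0·1 + 3·2 = 1
b_40 = 0·1 + 2·1 + 0·0 + 0·4 + 3·1 = 0
b_41 = 0·0 + 2·1 + 0·1 + 0·0 + 3·4 = 4
b_42 = 0·4 + 2·0 + 0·1 + 0·1 + 3·0 = 0
b_43 = 0·0 + 2·4 + 0·0 + 0·1 + 3·1 = 1
b_44 = 0·1 + 2·0 + 0·4 + 0·0 + 3·1 = 3
b_45 = 0·3 + 2·1 + 0·0 + 0·4 + 3·0 = 2
b_46 = 0·2 + 2·3 + 0·1 + 0·0 + 3·4 = 3
b_47 = 0·3 + 2·2 + 0·3 + 0·1 + 3·0 = 4
b_48 = 0·4 + 2·3 + 0·2 + 0·3 + 3·1 = 4
b_49 = 0·4 + 2·4 + 0·3 + 0·2 + 3·3 = 2
b_50 = 0·2 + 2·4 + 0·4 + 0·3 + 3·2 = 4
b_51 = 0·4 + 2·2 + 0·4 + 0·4 + 3·3 = 3
b_52 = 0·3 + 2·4 + 0·2 + 0·4 + 3·4 = 0
b_53 = 0·0 + 2·3 + 0·4 + 0·2 + 3·4 = 3
b_54 = 0·3 + 2·0 + 0·3 + 0·4 + 3·2 = 1
b_55 = 0·1 + 2·3 + 0·0 + 0·3 + 3·4 = 3
b_56 = 0·3 + 2·1 + 0·3 + 0·0 + 3·3 = 1
b_57 = 0·1 + 2·3 + 0·1 + 0·3 + 3·0 = 1
b_58 = 0·1 + 2·1 + 0·3 + 0·1 + 3·3 = 1
b_59 = 0·1 + 2·1 + 0·1 + 0·3 + 3·1 = 0
b_60 = 0·0 + 2·1 + 0·1 + 0·1 + 3·3 = 1
b_61 = 0·1 + 2·0 + 0·1 + 0·1 + 3·1 = 3
b_62 = 0·3 + 2·1 + 0·0 + 0·1 + 3·1 = 0
b_63 = 0·0 + 2·3 + 0·1 + 0·0 + 3·1 = 4
b_64 = 0·4 + 2·0 + 0·3 + 0·1 + 3·0 = 0
b_65 = 0·0 + 2·4 + 0·0 + 0·3 + 3·1 = 1
b_66 = 0·1 + 2·0 + 0·4 + 0·0 + 3·3 = 4
b_67 = 0·4 + 2·1 + 0·0 + 0·4 + 3·0 = 2
b_68 = 0·2 + 2·4 + 0·1 + 0·0 + 3·4 = 0
b_69 = 0·0 + 2·2 + 0·4 + 0·1 + 3·0 = 4
b_70 = 0·4 + 2·0 + 0·2 + 0·4 + 3·1 = 3
b_71 = 0·3 + 2·4 + 0·0 + 0·2 + 3·4 = 0
b_72 = 0·0 + 2·3 + 0·4 + 0·0 + 3·2 = 2
b_73 = 0·2 + 2·0 + 0·3 + 0·4 + 3·0 = 0
b_74 = 0·0 + 2·2 + 0·0 + 0·3 + 3·4 = 1
b_75 = 0·1 + 2·0 + 0·2 + 0·0 + 3·3 = 4
b_76 = 0·4 + 2·1 + 0·0 + 0·2 + 3·0 = 2
b_77 = 0·2 + 2·4 + 0·1 + 0·0 + 3·2 = 4
b_78 = 0·4 + 2·2 + 0·4 + 0·1 + 3·0 = 4
b_79 = 0·4 + 2·4 + 0·2 + 0·4 + 3·1 = 1
b_80 = 0·1 + 2·4 + 0·4 + 0·2 + 3·4 = 0
b_81 = 0·0 + 2·1 + 0·4 + 0·4 + 3·2 = 3
b_82 = 0·3 + 2·0 + 0·1 + 0·4 + 3·4 = 2
b_83 = 0·2 + 2·3 + 0·0 + 0·1 + 3·4 = 3
b_84 = 0·3 + 2·2 + 0·3 + 0·0 + 3·1 = 2
b_85 = 0·2 + 2·3 + 0·2 + 0·3 + 3·0 = 1
b_86 = 0·1 + 2·2 + 0·3 + 0·2 + 3·3 = 3
b_87 = 0·3 + 2·1 + 0·2 + 0·3 + 3·2 = 3
b_88 = 0·3 + 2·3 + 0·1 + 0·2 + 3·3 = 0
b_89 = 0·0 + 2·3 + 0·3 + 0·1 + 3·2 = 2
b_90 = 0·2 + 2·0 + 0·3 + 0·3 + 3·1 = 3

3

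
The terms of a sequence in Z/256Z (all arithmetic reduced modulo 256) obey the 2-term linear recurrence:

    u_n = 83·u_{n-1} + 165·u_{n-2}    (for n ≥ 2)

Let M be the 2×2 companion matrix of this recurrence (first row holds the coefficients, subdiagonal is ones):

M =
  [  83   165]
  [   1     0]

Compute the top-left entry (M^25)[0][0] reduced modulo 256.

227

(M^25)[0][0] is the top entry after applying M 25 times to the unit state (1, 0). Equivalently it is h_{26} for the auxiliary sequence (h_n) obeying the same recurrence with h_1 = 1 and h_i = 0 for 0 ≤ i < 1:
h_2 = 83·1 + 165·0 = 83
h_3 = 83·83 + 165·1 = 142
h_4 = 83·142 + 165·83 = 137
h_5 = 83·137 + 165·142 = 241
h_6 = 83·241 + 165·137 = 112
h_7 = 83·112 + 165·241 = 165
h_8 = 83·165 + 165·112 = 175
h_9 = 83·175 + 165·165 = 22
h_10 = 83·22 + 165·175 = 237
h_11 = 83·237 + 165·22 = 5
h_12 = 83·5 + 165·237 = 96
h_13 = 83·96 + 165·5 = 89
h_14 = 83·89 + 165·96 = 187
h_15 = 83·187 + 165·89 = 254
h_16 = 83·254 + 165·187 = 225
h_17 = 83·225 + 165·254 = 169
h_18 = 83·169 + 165·225 = 208
h_19 = 83·208 + 165·169 = 93
h_20 = 83·93 + 165·208 = 55
h_21 = 83·55 + 165·93 = 198
h_22 = 83·198 + 165·55 = 165
h_23 = 83·165 + 165·198 = 29
h_24 = 83·29 + 165·165 = 192
h_25 = 83·192 + 165·29 = 241
h_26 = 83·241 + 165·192 = 227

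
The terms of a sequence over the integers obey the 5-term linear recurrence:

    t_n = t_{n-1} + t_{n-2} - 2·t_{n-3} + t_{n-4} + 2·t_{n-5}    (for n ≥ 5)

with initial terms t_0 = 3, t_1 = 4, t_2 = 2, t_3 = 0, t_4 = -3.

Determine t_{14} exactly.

219

t_5 = 1·-3 + 1·0 + -2·2 + 1·4 + 2·3 = 3
t_6 = 1·3 + 1·-3 + -2·0 + 1·2 + 2·4 = 10
t_7 = 1·10 + 1·3 + -2·-3 + 1·0 + 2·2 = 23
t_8 = 1·23 + 1·10 + -2·3 + 1·-3 + 2·0 = 24
t_9 = 1·24 + 1·23 + -2·10 + 1·3 + 2·-3 = 24
t_10 = 1·24 + 1·24 + -2·23 + 1·10 + 2·3 = 18
t_11 = 1·18 + 1·24 + -2·24 + 1·23 + 2·10 = 37
t_12 = 1·37 + 1·18 + -2·24 + 1·24 + 2·23 = 77
t_13 = 1·77 + 1·37 + -2·18 + 1·24 + 2·24 = 150
t_14 = 1·150 + 1·77 + -2·37 + 1·18 + 2·24 = 219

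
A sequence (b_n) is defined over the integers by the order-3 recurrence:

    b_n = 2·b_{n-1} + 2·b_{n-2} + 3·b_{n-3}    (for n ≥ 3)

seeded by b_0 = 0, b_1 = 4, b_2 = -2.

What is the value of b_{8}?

b_3 = 2·-2 + 2·4 + 3·0 = 4
b_4 = 2·4 + 2·-2 + 3·4 = 16
b_5 = 2·16 + 2·4 + 3·-2 = 34
b_6 = 2·34 + 2·16 + 3·4 = 112
b_7 = 2·112 + 2·34 + 3·16 = 340
b_8 = 2·340 + 2·112 + 3·34 = 1006

1006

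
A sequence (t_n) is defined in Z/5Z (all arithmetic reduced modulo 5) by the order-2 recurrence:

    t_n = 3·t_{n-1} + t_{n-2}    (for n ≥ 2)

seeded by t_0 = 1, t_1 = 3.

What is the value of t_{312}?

1

t_2 = 3·3 + 1·1 = 0
t_3 = 3·0 + 1·3 = 3
t_4 = 3·3 + 1·0 = 4
t_5 = 3·4 + 1·3 = 0
t_6 = 3·0 + 1·4 = 4
t_7 = 3·4 + 1·0 = 2
t_8 = 3·2 + 1·4 = 0
t_9 = 3·0 + 1·2 = 2
t_10 = 3·2 + 1·0 = 1
t_11 = 3·1 + 1·2 = 0
t_12 = 3·0 + 1·1 = 1
t_13 = 3·1 + 1·0 = 3
(t_12, t_13) = (1, 3) = (t_0, t_1), so the sequence has period 12.
312 ≡ 0 (mod 12), hence t_312 = t_0 = 1.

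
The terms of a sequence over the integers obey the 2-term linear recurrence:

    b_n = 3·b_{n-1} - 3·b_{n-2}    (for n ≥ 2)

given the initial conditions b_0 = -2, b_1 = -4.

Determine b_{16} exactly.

b_2 = 3·-4 + -3·-2 = -6
b_3 = 3·-6 + -3·-4 = -6
b_4 = 3·-6 + -3·-6 = 0
b_5 = 3·0 + -3·-6 = 18
b_6 = 3·18 + -3·0 = 54
b_7 = 3·54 + -3·18 = 108
b_8 = 3·108 + -3·54 = 162
b_9 = 3·162 + -3·108 = 162
b_10 = 3·162 + -3·162 = 0
b_11 = 3·0 + -3·162 = -486
b_12 = 3·-486 + -3·0 = -1458
b_13 = 3·-1458 + -3·-486 = -2916
b_14 = 3·-2916 + -3·-1458 = -4374
b_15 = 3·-4374 + -3·-2916 = -4374
b_16 = 3·-4374 + -3·-4374 = 0

0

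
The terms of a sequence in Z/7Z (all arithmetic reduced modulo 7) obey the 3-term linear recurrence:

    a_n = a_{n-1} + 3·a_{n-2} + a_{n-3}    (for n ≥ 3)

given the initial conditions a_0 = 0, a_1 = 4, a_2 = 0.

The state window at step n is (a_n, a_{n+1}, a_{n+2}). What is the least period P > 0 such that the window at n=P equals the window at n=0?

n=0: window = (0, 4, 0)
n=1: window = (4, 0, 5)
n=2: window = (0, 5, 2)
n=3: window = (5, 2, 3)
n=4: window = (2, 3, 0)
n=5: window = (3, 0, 4)
n=6: window = (0, 4, 0)
window at n=6 equals window at n=0 → period = 6

6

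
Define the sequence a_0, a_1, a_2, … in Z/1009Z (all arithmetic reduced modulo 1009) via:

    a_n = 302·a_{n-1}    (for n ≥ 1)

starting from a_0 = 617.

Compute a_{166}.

209

a_1 = 302·617 = 678
a_2 = 302·678 = 938
a_3 = 302·938 = 756
a_4 = 302·756 = 278
a_5 = 302·278 = 209
a_6 = 302·209 = 560
a_7 = 302·560 = 617
(a_7) = (617) = (a_0), so the sequence has period 7.
166 ≡ 5 (mod 7), hence a_166 = a_5 = 209.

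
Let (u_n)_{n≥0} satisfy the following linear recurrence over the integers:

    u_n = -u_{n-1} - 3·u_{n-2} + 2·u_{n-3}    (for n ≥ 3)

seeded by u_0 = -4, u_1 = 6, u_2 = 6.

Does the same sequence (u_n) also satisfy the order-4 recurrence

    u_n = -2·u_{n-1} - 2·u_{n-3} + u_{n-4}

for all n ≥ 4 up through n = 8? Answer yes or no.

Terms u_0..u_8: -4, 6, 6, -32, 26, 82, -224, 30, 806
n=4: candidate gives 48, actual u_4 = 26 ✗

no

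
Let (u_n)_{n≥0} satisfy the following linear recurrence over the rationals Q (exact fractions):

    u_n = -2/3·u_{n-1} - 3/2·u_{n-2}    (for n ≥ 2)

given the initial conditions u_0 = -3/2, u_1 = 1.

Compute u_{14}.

-5936912045/408146688

u_2 = -2/3·1 + -3/2·-3/2 = 19/12
u_3 = -2/3·19/12 + -3/2·1 = -23/9
u_4 = -2/3·-23/9 + -3/2·19/12 = -145/216
u_5 = -2/3·-145/216 + -3/2·-23/9 = 1387/324
u_6 = -2/3·1387/324 + -3/2·-145/216 = -7181/3888
u_7 = -2/3·-7181/3888 + -3/2·1387/324 = -7567/1458
u_8 = -2/3·-7567/1458 + -3/2·-7181/3888 = 436031/69984
u_9 = -2/3·436031/69984 + -3/2·-7567/1458 = 381205/104976
u_10 = -2/3·381205/104976 + -3/2·436031/69984 = -14822477/1259712
u_11 = -2/3·-14822477/1259712 + -3/2·381205/104976 = 2264971/944784
u_12 = -2/3·2264971/944784 + -3/2·-14822477/1259712 = 363967343/22674816
u_13 = -2/3·363967343/22674816 + -3/2·2264971/944784 = -486275777/34012224
u_14 = -2/3·-486275777/34012224 + -3/2·363967343/22674816 = -5936912045/408146688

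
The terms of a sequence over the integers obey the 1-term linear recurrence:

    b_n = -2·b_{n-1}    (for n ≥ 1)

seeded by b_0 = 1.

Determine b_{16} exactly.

65536

b_1 = -2·1 = -2
b_2 = -2·-2 = 4
b_3 = -2·4 = -8
b_4 = -2·-8 = 16
b_5 = -2·16 = -32
b_6 = -2·-32 = 64
b_7 = -2·64 = -128
b_8 = -2·-128 = 256
b_9 = -2·256 = -512
b_10 = -2·-512 = 1024
b_11 = -2·1024 = -2048
b_12 = -2·-2048 = 4096
b_13 = -2·4096 = -8192
b_14 = -2·-8192 = 16384
b_15 = -2·16384 = -32768
b_16 = -2·-32768 = 65536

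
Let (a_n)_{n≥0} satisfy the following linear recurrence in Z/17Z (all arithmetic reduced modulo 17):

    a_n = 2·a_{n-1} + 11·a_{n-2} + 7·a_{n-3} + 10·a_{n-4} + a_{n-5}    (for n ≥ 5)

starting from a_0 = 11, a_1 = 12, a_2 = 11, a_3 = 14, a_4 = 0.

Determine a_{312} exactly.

a_5 = 2·0 + 11·14 + 7·11 + 10·12 + 1·11 = 5
a_6 = 2·5 + 11·0 + 7·14 + 10·11 + 1·12 = 9
a_7 = 2·9 + 11·5 + 7·0 + 10·14 + 1·11 = 3
a_8 = 2·3 + 11·9 + 7·5 + 10·0 + 1·14 = 1
a_9 = 2·1 + 11·3 + 7·9 + 10·5 + 1·0 = 12
a_10 = 2·12 + 11·1 + 7·3 + 10·9 + 1·5 = 15
Continuing the recurrence:
  a_11 = 4;  a_12 = 15;  a_13 = 11;  a_14 = 3;  a_15 = 15;  a_16 = 5
  a_17 = 15;  a_18 = 10;  a_19 = 16;  a_20 = 6;  a_21 = 5;  a_22 = 14
  a_23 = 6;  a_24 = 5;  a_25 = 9;  a_26 = 5;  a_27 = 14;  a_28 = 15
  a_29 = 8;  a_30 = 15;  a_31 = 11;  a_32 = 16;  a_33 = 13;  a_34 = 12
  a_35 = 13;  a_36 = 12;  a_37 = 6;  a_38 = 11;  a_39 = 8;  a_40 = 6
  a_41 = 11;  a_42 = 5;  a_43 = 9;  a_44 = 14;  a_45 = 6;  a_46 = 1
  a_47 = 6;  a_48 = 10;  a_49 = 14;  a_50 = 9;  a_51 = 14;  a_52 = 8
  a_53 = 9;  a_54 = 2;  a_55 = 2;  a_56 = 13;  a_57 = 7;  a_58 = 13
  a_59 = 12;  a_60 = 8;  a_61 = 16;  a_62 = 1;  a_63 = 10;  a_64 = 14
  a_65 = 7;  a_66 = 9;  a_67 = 5;  a_68 = 2;  a_69 = 2;  a_70 = 5
  a_71 = 3;  a_72 = 15;  a_73 = 1;  a_74 = 2;  a_75 = 2;  a_76 = 16
  a_77 = 8;  a_78 = 6;  a_79 = 13;  a_80 = 4;  a_81 = 0;  a_82 = 16
  a_83 = 9;  a_84 = 9;  a_85 = 12;  a_86 = 6;  a_87 = 7;  a_88 = 8
  a_89 = 9;  a_90 = 6;  a_91 = 5;  a_92 = 5;  a_93 = 1;  a_94 = 8
  a_95 = 16;  a_96 = 12;  a_97 = 16;  a_98 = 0;  a_99 = 3;  a_100 = 16
  a_101 = 16;  a_102 = 7;  a_103 = 9;  a_104 = 13;  a_105 = 10;  a_106 = 6
  a_107 = 4;  a_108 = 11;  a_109 = 0;  a_110 = 15;  a_111 = 0;  a_112 = 7
  a_113 = 11;  a_114 = 11;  a_115 = 3;  a_116 = 2;  a_117 = 10;  a_118 = 14
  a_119 = 6;  a_120 = 4;  a_121 = 2;  a_122 = 2;  a_123 = 9;  a_124 = 15
  a_125 = 14;  a_126 = 6;  a_127 = 6;  a_128 = 12;  a_129 = 15;  a_130 = 6
  a_131 = 4;  a_132 = 16;  a_133 = 8;  a_134 = 6;  a_135 = 3;  a_136 = 3
  a_137 = 7;  a_138 = 0;  a_139 = 15;  a_140 = 10;  a_141 = 3;  a_142 = 7
  a_143 = 12;  a_144 = 16;  a_145 = 15;  a_146 = 6;  a_147 = 8;  a_148 = 2
  a_149 = 11;  a_150 = 5;  a_151 = 10;  a_152 = 10;  a_153 = 5;  a_154 = 13
  a_155 = 1;  a_156 = 1;  a_157 = 11;  a_158 = 5;  a_159 = 8;  a_160 = 6
  a_161 = 8;  a_162 = 12;  a_163 = 1;  a_164 = 3;  a_165 = 0;  a_166 = 15
  a_167 = 5;  a_168 = 2;  a_169 = 14;  a_170 = 14;  a_171 = 6;  a_172 = 0
  a_173 = 0;  a_174 = 9;  a_175 = 7;  a_176 = 0;  a_177 = 4;  a_178 = 11
  a_179 = 9;  a_180 = 4;  a_181 = 3;  a_182 = 6;  a_183 = 4;  a_184 = 8
  a_185 = 0;  a_186 = 9;  a_187 = 1;  a_188 = 15;  a_189 = 10;  a_190 = 10
  a_191 = 16;  a_192 = 6;  a_193 = 16;  a_194 = 14;  a_195 = 8;  a_196 = 1
  a_197 = 14;  a_198 = 13;  a_199 = 9;  a_200 = 5;  a_201 = 1;  a_202 = 9
  a_203 = 14;  a_204 = 6;  a_205 = 6;  a_206 = 12;  a_207 = 9;  a_208 = 11
  a_209 = 16;  a_210 = 2;  a_211 = 2;  a_212 = 2;  a_213 = 7;  a_214 = 1
  a_215 = 13;  a_216 = 6;  a_217 = 13;  a_218 = 13;  a_219 = 2;  a_220 = 5
  a_221 = 4;  a_222 = 16;  a_223 = 8;  a_224 = 0;  a_225 = 7;  a_226 = 13
  a_227 = 12;  a_228 = 3;  a_229 = 10;  a_230 = 2;  a_231 = 13;  a_232 = 7
  a_233 = 2;  a_234 = 15;  a_235 = 12;  a_236 = 14;  a_237 = 3;  a_238 = 5
  a_239 = 4;  a_240 = 15;  a_241 = 0;  a_242 = 8;  a_243 = 13;  a_244 = 13
  a_245 = 2;  a_246 = 12;  a_247 = 3;  a_248 = 6;  a_249 = 9;  a_250 = 6
  a_251 = 8;  a_252 = 4;  a_253 = 13;  a_254 = 8;  a_255 = 1;  a_256 = 8
  a_257 = 13;  a_258 = 10;  a_259 = 16;  a_260 = 8;  a_261 = 9;  a_262 = 8
  a_263 = 1;  a_264 = 11;  a_265 = 0;  a_266 = 13;  a_267 = 2;  a_268 = 3
  a_269 = 11;  a_270 = 12;  a_271 = 12;  a_272 = 10;  a_273 = 9;  a_274 = 3
  a_275 = 1;  a_276 = 6;  a_277 = 8;  a_278 = 9;  a_279 = 8;  a_280 = 11
  a_281 = 4;  a_282 = 11;  a_283 = 11;  a_284 = 0;  a_285 = 11;  a_286 = 9
  a_287 = 5;  a_288 = 10;  a_289 = 10;  a_290 = 11;  a_291 = 6;  a_292 = 2
  a_293 = 2;  a_294 = 1;  a_295 = 7;  a_296 = 14;  a_297 = 15;  a_298 = 7
  a_299 = 8;  a_300 = 5;  a_301 = 5;  a_302 = 2;  a_303 = 11;  a_304 = 1
  a_305 = 5;  a_306 = 4;  a_307 = 12;  a_308 = 5;  a_309 = 0;  a_310 = 14
a_311 = 2·14 + 11·0 + 7·5 + 10·12 + 1·4 = 0
a_312 = 2·0 + 11·14 + 7·0 + 10·5 + 1·12 = 12

12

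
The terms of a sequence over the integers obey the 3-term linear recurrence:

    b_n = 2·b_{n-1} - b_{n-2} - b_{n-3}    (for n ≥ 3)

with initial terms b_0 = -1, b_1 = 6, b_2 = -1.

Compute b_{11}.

b_3 = 2·-1 + -1·6 + -1·-1 = -7
b_4 = 2·-7 + -1·-1 + -1·6 = -19
b_5 = 2·-19 + -1·-7 + -1·-1 = -30
b_6 = 2·-30 + -1·-19 + -1·-7 = -34
b_7 = 2·-34 + -1·-30 + -1·-19 = -19
b_8 = 2·-19 + -1·-34 + -1·-30 = 26
b_9 = 2·26 + -1·-19 + -1·-34 = 105
b_10 = 2·105 + -1·26 + -1·-19 = 203
b_11 = 2·203 + -1·105 + -1·26 = 275

275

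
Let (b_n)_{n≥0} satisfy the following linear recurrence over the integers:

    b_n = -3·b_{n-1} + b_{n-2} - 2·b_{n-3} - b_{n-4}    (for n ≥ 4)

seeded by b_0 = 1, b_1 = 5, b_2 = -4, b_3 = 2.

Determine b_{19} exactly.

2116815348

b_4 = -3·2 + 1·-4 + -2·5 + -1·1 = -21
b_5 = -3·-21 + 1·2 + -2·-4 + -1·5 = 68
b_6 = -3·68 + 1·-21 + -2·2 + -1·-4 = -225
b_7 = -3·-225 + 1·68 + -2·-21 + -1·2 = 783
b_8 = -3·783 + 1·-225 + -2·68 + -1·-21 = -2689
b_9 = -3·-2689 + 1·783 + -2·-225 + -1·68 = 9232
b_10 = -3·9232 + 1·-2689 + -2·783 + -1·-225 = -31726
b_11 = -3·-31726 + 1·9232 + -2·-2689 + -1·783 = 109005
b_12 = -3·109005 + 1·-31726 + -2·9232 + -1·-2689 = -374516
b_13 = -3·-374516 + 1·109005 + -2·-31726 + -1·9232 = 1286773
b_14 = -3·1286773 + 1·-374516 + -2·109005 + -1·-31726 = -4421119
b_15 = -3·-4421119 + 1·1286773 + -2·-374516 + -1·109005 = 15190157
b_16 = -3·15190157 + 1·-4421119 + -2·1286773 + -1·-374516 = -52190620
b_17 = -3·-52190620 + 1·15190157 + -2·-4421119 + -1·1286773 = 179317482
b_18 = -3·179317482 + 1·-52190620 + -2·15190157 + -1·-4421119 = -616102261
b_19 = -3·-616102261 + 1·179317482 + -2·-52190620 + -1·15190157 = 2116815348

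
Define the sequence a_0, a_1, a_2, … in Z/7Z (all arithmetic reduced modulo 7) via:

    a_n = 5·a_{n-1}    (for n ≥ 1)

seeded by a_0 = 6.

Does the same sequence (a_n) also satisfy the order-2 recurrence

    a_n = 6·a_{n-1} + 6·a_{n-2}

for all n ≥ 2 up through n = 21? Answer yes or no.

no

Terms a_0..a_21: 6, 2, 3, 1, 5, 4, 6, 2, 3, 1, 5, 4, 6, 2, 3, 1, 5, 4, 6, 2, 3, 1
n=2: candidate gives 6, actual a_2 = 3 ✗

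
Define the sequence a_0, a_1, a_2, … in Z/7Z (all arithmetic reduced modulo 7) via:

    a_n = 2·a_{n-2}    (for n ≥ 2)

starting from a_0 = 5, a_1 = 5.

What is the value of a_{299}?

6

a_2 = 0·5 + 2·5 = 3
a_3 = 0·3 + 2·5 = 3
a_4 = 0·3 + 2·3 = 6
a_5 = 0·6 + 2·3 = 6
a_6 = 0·6 + 2·6 = 5
a_7 = 0·5 + 2·6 = 5
(a_6, a_7) = (5, 5) = (a_0, a_1), so the sequence has period 6.
299 ≡ 5 (mod 6), hence a_299 = a_5 = 6.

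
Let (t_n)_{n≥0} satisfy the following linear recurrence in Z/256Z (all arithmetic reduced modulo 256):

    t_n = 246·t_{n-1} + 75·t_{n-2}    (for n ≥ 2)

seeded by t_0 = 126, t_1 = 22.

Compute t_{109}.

118

t_2 = 246·22 + 75·126 = 14
t_3 = 246·14 + 75·22 = 230
t_4 = 246·230 + 75·14 = 30
t_5 = 246·30 + 75·230 = 54
t_6 = 246·54 + 75·30 = 174
t_7 = 246·174 + 75·54 = 6
t_8 = 246·6 + 75·174 = 190
t_9 = 246·190 + 75·6 = 86
t_10 = 246·86 + 75·190 = 78
t_11 = 246·78 + 75·86 = 38
t_12 = 246·38 + 75·78 = 94
t_13 = 246·94 + 75·38 = 118
t_14 = 246·118 + 75·94 = 238
t_15 = 246·238 + 75·118 = 70
t_16 = 246·70 + 75·238 = 254
t_17 = 246·254 + 75·70 = 150
t_18 = 246·150 + 75·254 = 142
t_19 = 246·142 + 75·150 = 102
t_20 = 246·102 + 75·142 = 158
t_21 = 246·158 + 75·102 = 182
t_22 = 246·182 + 75·158 = 46
t_23 = 246·46 + 75·182 = 134
t_24 = 246·134 + 75·46 = 62
t_25 = 246·62 + 75·134 = 214
t_26 = 246·214 + 75·62 = 206
t_27 = 246·206 + 75·214 = 166
t_28 = 246·166 + 75·206 = 222
t_29 = 246·222 + 75·166 = 246
t_30 = 246·246 + 75·222 = 110
t_31 = 246·110 + 75·246 = 198
t_32 = 246·198 + 75·110 = 126
t_33 = 246·126 + 75·198 = 22
(t_32, t_33) = (126, 22) = (t_0, t_1), so the sequence has period 32.
109 ≡ 13 (mod 32), hence t_109 = t_13 = 118.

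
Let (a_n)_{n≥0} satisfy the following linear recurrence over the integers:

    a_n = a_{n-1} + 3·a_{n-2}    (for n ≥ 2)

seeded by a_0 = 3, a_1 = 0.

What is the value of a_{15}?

294201

a_2 = 1·0 + 3·3 = 9
a_3 = 1·9 + 3·0 = 9
a_4 = 1·9 + 3·9 = 36
a_5 = 1·36 + 3·9 = 63
a_6 = 1·63 + 3·36 = 171
a_7 = 1·171 + 3·63 = 360
a_8 = 1·360 + 3·171 = 873
a_9 = 1·873 + 3·360 = 1953
a_10 = 1·1953 + 3·873 = 4572
a_11 = 1·4572 + 3·1953 = 10431
a_12 = 1·10431 + 3·4572 = 24147
a_13 = 1·24147 + 3·10431 = 55440
a_14 = 1·55440 + 3·24147 = 127881
a_15 = 1·127881 + 3·55440 = 294201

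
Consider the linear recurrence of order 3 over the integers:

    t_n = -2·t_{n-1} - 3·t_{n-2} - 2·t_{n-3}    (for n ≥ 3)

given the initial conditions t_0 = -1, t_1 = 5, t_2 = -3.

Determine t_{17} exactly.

t_3 = -2·-3 + -3·5 + -2·-1 = -7
t_4 = -2·-7 + -3·-3 + -2·5 = 13
t_5 = -2·13 + -3·-7 + -2·-3 = 1
t_6 = -2·1 + -3·13 + -2·-7 = -27
t_7 = -2·-27 + -3·1 + -2·13 = 25
t_8 = -2·25 + -3·-27 + -2·1 = 29
t_9 = -2·29 + -3·25 + -2·-27 = -79
t_10 = -2·-79 + -3·29 + -2·25 = 21
t_11 = -2·21 + -3·-79 + -2·29 = 137
t_12 = -2·137 + -3·21 + -2·-79 = -179
t_13 = -2·-179 + -3·137 + -2·21 = -95
t_14 = -2·-95 + -3·-179 + -2·137 = 453
t_15 = -2·453 + -3·-95 + -2·-179 = -263
t_16 = -2·-263 + -3·453 + -2·-95 = -643
t_17 = -2·-643 + -3·-263 + -2·453 = 1169

1169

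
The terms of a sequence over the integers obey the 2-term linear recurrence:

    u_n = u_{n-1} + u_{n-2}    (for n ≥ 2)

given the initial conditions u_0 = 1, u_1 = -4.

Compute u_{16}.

u_2 = 1·-4 + 1·1 = -3
u_3 = 1·-3 + 1·-4 = -7
u_4 = 1·-7 + 1·-3 = -10
u_5 = 1·-10 + 1·-7 = -17
u_6 = 1·-17 + 1·-10 = -27
u_7 = 1·-27 + 1·-17 = -44
u_8 = 1·-44 + 1·-27 = -71
u_9 = 1·-71 + 1·-44 = -115
u_10 = 1·-115 + 1·-71 = -186
u_11 = 1·-186 + 1·-115 = -301
u_12 = 1·-301 + 1·-186 = -487
u_13 = 1·-487 + 1·-301 = -788
u_14 = 1·-788 + 1·-487 = -1275
u_15 = 1·-1275 + 1·-788 = -2063
u_16 = 1·-2063 + 1·-1275 = -3338

-3338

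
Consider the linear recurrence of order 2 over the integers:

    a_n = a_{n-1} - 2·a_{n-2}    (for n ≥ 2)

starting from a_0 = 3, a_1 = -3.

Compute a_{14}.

279

a_2 = 1·-3 + -2·3 = -9
a_3 = 1·-9 + -2·-3 = -3
a_4 = 1·-3 + -2·-9 = 15
a_5 = 1·15 + -2·-3 = 21
a_6 = 1·21 + -2·15 = -9
a_7 = 1·-9 + -2·21 = -51
a_8 = 1·-51 + -2·-9 = -33
a_9 = 1·-33 + -2·-51 = 69
a_10 = 1·69 + -2·-33 = 135
a_11 = 1·135 + -2·69 = -3
a_12 = 1·-3 + -2·135 = -273
a_13 = 1·-273 + -2·-3 = -267
a_14 = 1·-267 + -2·-273 = 279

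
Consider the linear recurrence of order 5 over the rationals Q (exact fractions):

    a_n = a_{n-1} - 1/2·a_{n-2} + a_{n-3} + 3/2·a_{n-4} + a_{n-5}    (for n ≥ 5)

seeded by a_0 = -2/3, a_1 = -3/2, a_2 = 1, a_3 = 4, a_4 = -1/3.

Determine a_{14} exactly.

a_5 = 1·-1/3 + -1/2·4 + 1·1 + 3/2·-3/2 + 1·-2/3 = -17/4
a_6 = 1·-17/4 + -1/2·-1/3 + 1·4 + 3/2·1 + 1·-3/2 = -1/12
a_7 = 1·-1/12 + -1/2·-17/4 + 1·-1/3 + 3/2·4 + 1·1 = 209/24
a_8 = 1·209/24 + -1/2·-1/12 + 1·-17/4 + 3/2·-1/3 + 1·4 = 8
a_9 = 1·8 + -1/2·209/24 + 1·-1/12 + 3/2·-17/4 + 1·-1/3 = -151/48
a_10 = 1·-151/48 + -1/2·8 + 1·209/24 + 3/2·-1/12 + 1·-17/4 = -45/16
a_11 = 1·-45/16 + -1/2·-151/48 + 1·8 + 3/2·209/24 + 1·-1/12 = 1895/96
a_12 = 1·1895/96 + -1/2·-45/16 + 1·-151/48 + 3/2·8 + 1·209/24 = 929/24
a_13 = 1·929/24 + -1/2·1895/96 + 1·-45/16 + 3/2·-151/48 + 1·8 = 5627/192
a_14 = 1·5627/192 + -1/2·929/24 + 1·1895/96 + 3/2·-45/16 + 1·-151/48 = 1429/64

1429/64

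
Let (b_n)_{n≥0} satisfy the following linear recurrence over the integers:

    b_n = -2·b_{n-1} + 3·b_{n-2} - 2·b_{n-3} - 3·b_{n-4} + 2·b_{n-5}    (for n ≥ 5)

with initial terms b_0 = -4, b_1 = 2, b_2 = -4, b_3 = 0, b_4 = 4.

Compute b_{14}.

437628

b_5 = -2·4 + 3·0 + -2·-4 + -3·2 + 2·-4 = -14
b_6 = -2·-14 + 3·4 + -2·0 + -3·-4 + 2·2 = 56
b_7 = -2·56 + 3·-14 + -2·4 + -3·0 + 2·-4 = -170
b_8 = -2·-170 + 3·56 + -2·-14 + -3·4 + 2·0 = 524
b_9 = -2·524 + 3·-170 + -2·56 + -3·-14 + 2·4 = -1620
b_10 = -2·-1620 + 3·524 + -2·-170 + -3·56 + 2·-14 = 4956
b_11 = -2·4956 + 3·-1620 + -2·524 + -3·-170 + 2·56 = -15198
b_12 = -2·-15198 + 3·4956 + -2·-1620 + -3·524 + 2·-170 = 46592
b_13 = -2·46592 + 3·-15198 + -2·4956 + -3·-1620 + 2·524 = -142782
b_14 = -2·-142782 + 3·46592 + -2·-15198 + -3·4956 + 2·-1620 = 437628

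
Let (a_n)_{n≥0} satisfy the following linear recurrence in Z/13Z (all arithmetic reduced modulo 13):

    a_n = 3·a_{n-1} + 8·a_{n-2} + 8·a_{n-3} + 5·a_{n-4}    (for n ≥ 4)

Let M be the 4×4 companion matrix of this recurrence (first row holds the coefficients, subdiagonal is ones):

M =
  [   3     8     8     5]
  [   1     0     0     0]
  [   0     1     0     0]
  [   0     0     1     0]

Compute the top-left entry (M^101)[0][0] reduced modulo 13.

(M^101)[0][0] is the top entry after applying M 101 times to the unit state (1, 0, 0, 0). Equivalently it is h_{104} for the auxiliary sequence (h_n) obeying the same recurrence with h_3 = 1 and h_i = 0 for 0 ≤ i < 3:
h_4 = 3·1 + 8·0 + 8·0 + 5·0 = 3
h_5 = 3·3 + 8·1 + 8·0 + 5·0 = 4
h_6 = 3·4 + 8·3 + 8·1 + 5·0 = 5
h_7 = 3·5 + 8·4 + 8·3 + 5·1 = 11
h_8 = 3·11 + 8·5 + 8·4 + 5·3 = 3
h_9 = 3·3 + 8·11 + 8·5 + 5·4 = 1
h_10 = 3·1 + 8·3 + 8·11 + 5·5 = 10
h_11 = 3·10 + 8·1 + 8·3 + 5·11 = 0
h_12 = 3·0 + 8·10 + 8·1 + 5·3 = 12
h_13 = 3·12 + 8·0 + 8·10 + 5·1 = 4
h_14 = 3·4 + 8·12 + 8·0 + 5·10 = 2
h_15 = 3·2 + 8·4 + 8·12 + 5·0 = 4
h_16 = 3·4 + 8·2 + 8·4 + 5·12 = 3
h_17 = 3·3 + 8·4 + 8·2 + 5·4 = 12
h_18 = 3·12 + 8·3 + 8·4 + 5·2 = 11
h_19 = 3·11 + 8·12 + 8·3 + 5·4 = 4
h_20 = 3·4 + 8·11 + 8·12 + 5·3 = 3
h_21 = 3·3 + 8·4 + 8·11 + 5·12 = 7
h_22 = 3·7 + 8·3 + 8·4 + 5·11 = 2
h_23 = 3·2 + 8·7 + 8·3 + 5·4 = 2
h_24 = 3·2 + 8·2 + 8·7 + 5·3 = 2
h_25 = 3·2 + 8·2 + 8·2 + 5·7 = 8
h_26 = 3·8 + 8·2 + 8·2 + 5·2 = 1
h_27 = 3·1 + 8·8 + 8·2 + 5·2 = 2
h_28 = 3·2 + 8·1 + 8·8 + 5·2 = 10
h_29 = 3·10 + 8·2 + 8·1 + 5·8 = 3
h_30 = 3·3 + 8·10 + 8·2 + 5·1 = 6
h_31 = 3·6 + 8·3 + 8·10 + 5·2 = 2
h_32 = 3·2 + 8·6 + 8·3 + 5·10 = 11
h_33 = 3·11 + 8·2 + 8·6 + 5·3 = 8
h_34 = 3·8 + 8·11 + 8·2 + 5·6 = 2
h_35 = 3·2 + 8·8 + 8·11 + 5·2 = 12
h_36 = 3·12 + 8·2 + 8·8 + 5·11 = 2
h_37 = 3·2 + 8·12 + 8·2 + 5·8 = 2
h_38 = 3·2 + 8·2 + 8·12 + 5·2 = 11
h_39 = 3·11 + 8·2 + 8·2 + 5·12 = 8
h_40 = 3·8 + 8·11 + 8·2 + 5·2 = 8
h_41 = 3·8 + 8·8 + 8·11 + 5·2 = 4
h_42 = 3·4 + 8·8 + 8·8 + 5·11 = 0
h_43 = 3·0 + 8·4 + 8·8 + 5·8 = 6
h_44 = 3·6 + 8·0 + 8·4 + 5·8 = 12
h_45 = 3·12 + 8·6 + 8·0 + 5·4 = 0
h_46 = 3·0 + 8·12 + 8·6 + 5·0 = 1
h_47 = 3·1 + 8·0 + 8·12 + 5·6 = 12
h_48 = 3·12 + 8·1 + 8·0 + 5·12 = 0
h_49 = 3·0 + 8·12 + 8·1 + 5·0 = 0
h_50 = 3·0 + 8·0 + 8·12 + 5·1 = 10
h_51 = 3·10 + 8·0 + 8·0 + 5·12 = 12
h_52 = 3·12 + 8·10 + 8·0 + 5·0 = 12
h_53 = 3·12 + 8·12 + 8·10 + 5·0 = 4
h_54 = 3·4 + 8·12 + 8·12 + 5·10 = 7
h_55 = 3·7 + 8·4 + 8·12 + 5·12 = 1
h_56 = 3·1 + 8·7 + 8·4 + 5·12 = 8
h_57 = 3·8 + 8·1 + 8·7 + 5·4 = 4
h_58 = 3·4 + 8·8 + 8·1 + 5·7 = 2
h_59 = 3·2 + 8·4 + 8·8 + 5·1 = 3
h_60 = 3·3 + 8·2 + 8·4 + 5·8 = 6
h_61 = 3·6 + 8·3 + 8·2 + 5·4 = 0
h_62 = 3·0 + 8·6 + 8·3 + 5·2 = 4
h_63 = 3·4 + 8·0 + 8·6 + 5·3 = 10
h_64 = 3·10 + 8·4 + 8·0 + 5·6 = 1
h_65 = 3·1 + 8·10 + 8·4 + 5·0 = 11
h_66 = 3·11 + 8·1 + 8·10 + 5·4 = 11
h_67 = 3·11 + 8·11 + 8·1 + 5·10 = 10
h_68 = 3·10 + 8·11 + 8·11 + 5·1 = 3
h_69 = 3·3 + 8·10 + 8·11 + 5·11 = 11
h_70 = 3·11 + 8·3 + 8·10 + 5·11 = 10
h_71 = 3·10 + 8·11 + 8·3 + 5·10 = 10
h_72 = 3·10 + 8·10 + 8·11 + 5·3 = 5
h_73 = 3·5 + 8·10 + 8·10 + 5·11 = 9
h_74 = 3·9 + 8·5 + 8·10 + 5·10 = 2
h_75 = 3·2 + 8·9 + 8·5 + 5·10 = 12
h_76 = 3·12 + 8·2 + 8·9 + 5·5 = 6
h_77 = 3·6 + 8·12 + 8·2 + 5·9 = 6
h_78 = 3·6 + 8·6 + 8·12 + 5·2 = 3
h_79 = 3·3 + 8·6 + 8·6 + 5·12 = 9
h_80 = 3·9 + 8·3 + 8·6 + 5·6 = 12
h_81 = 3·12 + 8·9 + 8·3 + 5·6 = 6
h_82 = 3·6 + 8·12 + 8·9 + 5·3 = 6
h_83 = 3·6 + 8·6 + 8·12 + 5·9 = 12
h_84 = 3·12 + 8·6 + 8·6 + 5·12 = 10
h_85 = 3·10 + 8·12 + 8·6 + 5·6 = 9
h_86 = 3·9 + 8·10 + 8·12 + 5·6 = 12
h_87 = 3·12 + 8·9 + 8·10 + 5·12 = 1
h_88 = 3·1 + 8·12 + 8·9 + 5·10 = 0
h_89 = 3·0 + 8·1 + 8·12 + 5·9 = 6
h_90 = 3·6 + 8·0 + 8·1 + 5·12 = 8
h_91 = 3·8 + 8·6 + 8·0 + 5·1 = 12
h_92 = 3·12 + 8·8 + 8·6 + 5·0 = 5
h_93 = 3·5 + 8·12 + 8·8 + 5·6 = 10
h_94 = 3·10 + 8·5 + 8·12 + 5·8 = 11
h_95 = 3·11 + 8·10 + 8·5 + 5·12 = 5
h_96 = 3·5 + 8·11 + 8·10 + 5·5 = 0
h_97 = 3·0 + 8·5 + 8·11 + 5·10 = 9
h_98 = 3·9 + 8·0 + 8·5 + 5·11 = 5
h_99 = 3·5 + 8·9 + 8·0 + 5·5 = 8
h_100 = 3·8 + 8·5 + 8·9 + 5·0 = 6
h_101 = 3·6 + 8·8 + 8·5 + 5·9 = 11
h_102 = 3·11 + 8·6 + 8·8 + 5·5 = 1
h_103 = 3·1 + 8·11 + 8·6 + 5·8 = 10
h_104 = 3·10 + 8·1 + 8·11 + 5·6 = 0

0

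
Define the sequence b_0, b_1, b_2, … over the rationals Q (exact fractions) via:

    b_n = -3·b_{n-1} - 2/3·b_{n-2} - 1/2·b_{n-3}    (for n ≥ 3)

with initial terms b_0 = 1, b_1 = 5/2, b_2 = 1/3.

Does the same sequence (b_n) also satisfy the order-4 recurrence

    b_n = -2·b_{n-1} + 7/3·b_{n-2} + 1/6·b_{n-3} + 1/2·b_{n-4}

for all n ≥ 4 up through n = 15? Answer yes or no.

Terms b_0..b_15: 1, 5/2, 1/3, -19/6, 289/36, -797/36, 3383/54, -38275/216, 40573/81, -229375/162, 15561139/3888, -43987169/3888, 373019743/11664, -2108853199/23328, 4470871085/17496, -50551805851/69984
n=4: candidate gives 289/36, actual b_4 = 289/36 ✓
n=5: candidate gives -797/36, actual b_5 = -797/36 ✓
n=6: candidate gives 3383/54, actual b_6 = 3383/54 ✓
n=7: candidate gives -38275/216, actual b_7 = -38275/216 ✓
n=8: candidate gives 40573/81, actual b_8 = 40573/81 ✓
n=9: candidate gives -229375/162, actual b_9 = -229375/162 ✓
n=10: candidate gives 15561139/3888, actual b_10 = 15561139/3888 ✓
n=11: candidate gives -43987169/3888, actual b_11 = -43987169/3888 ✓
n=12: candidate gives 373019743/11664, actual b_12 = 373019743/11664 ✓
n=13: candidate gives -2108853199/23328, actual b_13 = -2108853199/23328 ✓
n=14: candidate gives 4470871085/17496, actual b_14 = 4470871085/17496 ✓
n=15: candidate gives -50551805851/69984, actual b_15 = -50551805851/69984 ✓

yes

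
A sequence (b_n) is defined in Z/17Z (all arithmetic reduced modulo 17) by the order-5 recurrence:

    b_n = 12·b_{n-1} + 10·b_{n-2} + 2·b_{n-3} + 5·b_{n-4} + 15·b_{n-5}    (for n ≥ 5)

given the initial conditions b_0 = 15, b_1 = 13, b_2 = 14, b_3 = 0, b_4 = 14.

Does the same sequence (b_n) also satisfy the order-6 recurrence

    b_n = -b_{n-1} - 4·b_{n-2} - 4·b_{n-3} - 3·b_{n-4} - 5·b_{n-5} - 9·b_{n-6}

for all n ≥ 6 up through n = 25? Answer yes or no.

yes

Terms b_0..b_25: 15, 13, 14, 0, 14, 10, 15, 8, 13, 16, 2, 16, 4, 11, 12, 15, 4, 14, 4, 9, 13, 10, 5, 2, 5, 12
n=6: candidate gives 15, actual b_6 = 15 ✓
n=7: candidate gives 8, actual b_7 = 8 ✓
n=8: candidate gives 13, actual b_8 = 13 ✓
n=9: candidate gives 16, actual b_9 = 16 ✓
n=10: candidate gives 2, actual b_10 = 2 ✓
n=11: candidate gives 16, actual b_11 = 16 ✓
n=12: candidate gives 4, actual b_12 = 4 ✓
n=13: candidate gives 11, actual b_13 = 11 ✓
n=14: candidate gives 12, actual b_14 = 12 ✓
n=15: candidate gives 15, actual b_15 = 15 ✓
n=16: candidate gives 4, actual b_16 = 4 ✓
n=17: candidate gives 14, actual b_17 = 14 ✓
n=18: candidate gives 4, actual b_18 = 4 ✓
n=19: candidate gives 9, actual b_19 = 9 ✓
n=20: candidate gives 13, actual b_20 = 13 ✓
n=21: candidate gives 10, actual b_21 = 10 ✓
n=22: candidate gives 5, actual b_22 = 5 ✓
n=23: candidate gives 2, actual b_23 = 2 ✓
n=24: candidate gives 5, actual b_24 = 5 ✓
n=25: candidate gives 12, actual b_25 = 12 ✓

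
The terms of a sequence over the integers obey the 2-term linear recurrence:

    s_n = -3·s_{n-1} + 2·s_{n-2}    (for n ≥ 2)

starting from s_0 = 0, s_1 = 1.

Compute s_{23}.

s_2 = -3·1 + 2·0 = -3
s_3 = -3·-3 + 2·1 = 11
s_4 = -3·11 + 2·-3 = -39
s_5 = -3·-39 + 2·11 = 139
s_6 = -3·139 + 2·-39 = -495
s_7 = -3·-495 + 2·139 = 1763
s_8 = -3·1763 + 2·-495 = -6279
s_9 = -3·-6279 + 2·1763 = 22363
s_10 = -3·22363 + 2·-6279 = -79647
s_11 = -3·-79647 + 2·22363 = 283667
s_12 = -3·283667 + 2·-79647 = -1010295
s_13 = -3·-1010295 + 2·283667 = 3598219
s_14 = -3·3598219 + 2·-1010295 = -12815247
s_15 = -3·-12815247 + 2·3598219 = 45642179
s_16 = -3·45642179 + 2·-12815247 = -162557031
s_17 = -3·-162557031 + 2·45642179 = 578955451
s_18 = -3·578955451 + 2·-162557031 = -2061980415
s_19 = -3·-2061980415 + 2·578955451 = 7343852147
s_20 = -3·7343852147 + 2·-2061980415 = -26155517271
s_21 = -3·-26155517271 + 2·7343852147 = 93154256107
s_22 = -3·93154256107 + 2·-26155517271 = -331773802863
s_23 = -3·-331773802863 + 2·93154256107 = 1181629920803

1181629920803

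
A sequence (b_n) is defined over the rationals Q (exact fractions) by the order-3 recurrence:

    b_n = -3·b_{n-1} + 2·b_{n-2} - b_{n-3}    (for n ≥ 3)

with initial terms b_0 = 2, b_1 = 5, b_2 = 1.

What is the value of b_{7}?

834

b_3 = -3·1 + 2·5 + -1·2 = 5
b_4 = -3·5 + 2·1 + -1·5 = -18
b_5 = -3·-18 + 2·5 + -1·1 = 63
b_6 = -3·63 + 2·-18 + -1·5 = -230
b_7 = -3·-230 + 2·63 + -1·-18 = 834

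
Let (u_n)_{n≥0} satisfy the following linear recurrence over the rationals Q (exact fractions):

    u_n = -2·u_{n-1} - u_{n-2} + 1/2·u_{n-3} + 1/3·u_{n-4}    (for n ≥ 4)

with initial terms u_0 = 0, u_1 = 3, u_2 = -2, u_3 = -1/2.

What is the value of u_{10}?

u_4 = -2·-1/2 + -1·-2 + 1/2·3 + 1/3·0 = 9/2
u_5 = -2·9/2 + -1·-1/2 + 1/2·-2 + 1/3·3 = -17/2
u_6 = -2·-17/2 + -1·9/2 + 1/2·-1/2 + 1/3·-2 = 139/12
u_7 = -2·139/12 + -1·-17/2 + 1/2·9/2 + 1/3·-1/2 = -151/12
u_8 = -2·-151/12 + -1·139/12 + 1/2·-17/2 + 1/3·9/2 = 65/6
u_9 = -2·65/6 + -1·-151/12 + 1/2·139/12 + 1/3·-17/2 = -49/8
u_10 = -2·-49/8 + -1·65/6 + 1/2·-151/12 + 1/3·139/12 = -73/72

-73/72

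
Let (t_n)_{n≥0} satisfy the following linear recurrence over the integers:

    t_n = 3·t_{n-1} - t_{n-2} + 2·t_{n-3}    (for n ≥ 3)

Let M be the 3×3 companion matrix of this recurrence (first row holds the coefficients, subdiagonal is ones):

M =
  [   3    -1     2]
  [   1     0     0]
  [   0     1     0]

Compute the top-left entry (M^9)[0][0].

(M^9)[0][0] is the top entry after applying M 9 times to the unit state (1, 0, 0). Equivalently it is h_{11} for the auxiliary sequence (h_n) obeying the same recurrence with h_2 = 1 and h_i = 0 for 0 ≤ i < 2:
h_3 = 3·1 + -1·0 + 2·0 = 3
h_4 = 3·3 + -1·1 + 2·0 = 8
h_5 = 3·8 + -1·3 + 2·1 = 23
h_6 = 3·23 + -1·8 + 2·3 = 67
h_7 = 3·67 + -1·23 + 2·8 = 194
h_8 = 3·194 + -1·67 + 2·23 = 561
h_9 = 3·561 + -1·194 + 2·67 = 1623
h_10 = 3·1623 + -1·561 + 2·194 = 4696
h_11 = 3·4696 + -1·1623 + 2·561 = 13587

13587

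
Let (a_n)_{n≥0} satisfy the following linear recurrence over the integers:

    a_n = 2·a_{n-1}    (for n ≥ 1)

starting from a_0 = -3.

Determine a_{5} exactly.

-96

a_1 = 2·-3 = -6
a_2 = 2·-6 = -12
a_3 = 2·-12 = -24
a_4 = 2·-24 = -48
a_5 = 2·-48 = -96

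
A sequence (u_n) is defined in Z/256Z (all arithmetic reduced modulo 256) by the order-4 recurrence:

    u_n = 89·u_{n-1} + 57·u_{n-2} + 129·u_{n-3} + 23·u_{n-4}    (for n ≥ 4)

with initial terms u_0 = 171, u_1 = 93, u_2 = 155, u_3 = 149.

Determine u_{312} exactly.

63

u_4 = 89·149 + 57·155 + 129·93 + 23·171 = 138
u_5 = 89·138 + 57·149 + 129·155 + 23·93 = 157
u_6 = 89·157 + 57·138 + 129·149 + 23·155 = 81
u_7 = 89·81 + 57·157 + 129·138 + 23·149 = 11
u_8 = 89·11 + 57·81 + 129·157 + 23·138 = 95
u_9 = 89·95 + 57·11 + 129·81 + 23·157 = 102
Continuing the recurrence:
  u_10 = 111;  u_11 = 41;  u_12 = 231;  u_13 = 137;  u_14 = 178;  u_15 = 121
  u_16 = 125;  u_17 = 103;  u_18 = 155;  u_19 = 174;  u_20 = 35;  u_21 = 69
  u_22 = 99;  u_23 = 13;  u_24 = 122;  u_25 = 101;  u_26 = 185;  u_27 = 115
  u_28 = 7;  u_29 = 86;  u_30 = 7;  u_31 = 113;  u_32 = 207;  u_33 = 97
  u_34 = 98;  u_35 = 33;  u_36 = 197;  u_37 = 239;  u_38 = 99;  u_39 = 222
  u_40 = 91;  u_41 = 109;  u_42 = 235;  u_43 = 197;  u_44 = 234;  u_45 = 109
  u_46 = 97;  u_47 = 155;  u_48 = 111;  u_49 = 198;  u_50 = 95;  u_51 = 249
  u_52 = 119;  u_53 = 121;  u_54 = 146;  u_55 = 9;  u_56 = 77;  u_57 = 55
  u_58 = 235;  u_59 = 142;  u_60 = 83;  u_61 = 213;  u_62 = 51;  u_63 = 189
  u_64 = 218;  u_65 = 181;  u_66 = 73;  u_67 = 131;  u_68 = 151;  u_69 = 182
  u_70 = 119;  u_71 = 193;  u_72 = 223;  u_73 = 209;  u_74 = 66;  u_75 = 49
  u_76 = 21;  u_77 = 63;  u_78 = 51;  u_79 = 190;  u_80 = 11;  u_81 = 125
  u_82 = 59;  u_83 = 245;  u_84 = 74;  u_85 = 61;  u_86 = 113;  u_87 = 43
  u_88 = 127;  u_89 = 38;  u_90 = 79;  u_91 = 201;  u_92 = 7;  u_93 = 105
  u_94 = 114;  u_95 = 153;  u_96 = 29;  u_97 = 7;  u_98 = 59;  u_99 = 110
  u_100 = 131;  u_101 = 101;  u_102 = 3;  u_103 = 109;  u_104 = 58;  u_105 = 5
  u_106 = 217;  u_107 = 147;  u_108 = 39;  u_109 = 22;  u_110 = 231;  u_111 = 17
  u_112 = 239;  u_113 = 65;  u_114 = 34;  u_115 = 65;  u_116 = 101;  u_117 = 143
  u_118 = 3;  u_119 = 158;  u_120 = 187;  u_121 = 141;  u_122 = 139;  u_123 = 37
  u_124 = 170;  u_125 = 13;  u_126 = 129;  u_127 = 187;  u_128 = 143;  u_129 = 134
  u_130 = 63;  u_131 = 153;  u_132 = 151;  u_133 = 89;  u_134 = 82;  u_135 = 41
  u_136 = 237;  u_137 = 215;  u_138 = 139;  u_139 = 78;  u_140 = 179;  u_141 = 245
  u_142 = 211;  u_143 = 29;  u_144 = 154;  u_145 = 85;  u_146 = 105;  u_147 = 163
  u_148 = 183;  u_149 = 118;  u_150 = 87;  u_151 = 97;  u_152 = 255;  u_153 = 177
  u_154 = 2;  u_155 = 81;  u_156 = 181;  u_157 = 223;  u_158 = 211;  u_159 = 126
  u_160 = 107;  u_161 = 157;  u_162 = 219;  u_163 = 85;  u_164 = 10;  u_165 = 221
  u_166 = 145;  u_167 = 75;  u_168 = 159;  u_169 = 230;  u_170 = 47;  u_171 = 105
  u_172 = 39;  u_173 = 73;  u_174 = 50;  u_175 = 185;  u_176 = 189;  u_177 = 167
  u_178 = 219;  u_179 = 46;  u_180 = 227;  u_181 = 133;  u_182 = 163;  u_183 = 205
  u_184 = 250;  u_185 = 165;  u_186 = 249;  u_187 = 179;  u_188 = 71;  u_189 = 214
  u_190 = 199;  u_191 = 177;  u_192 = 15;  u_193 = 33;  u_194 = 226;  u_195 = 97
  u_196 = 5;  u_197 = 47;  u_198 = 163;  u_199 = 94;  u_200 = 27;  u_201 = 173
  u_202 = 43;  u_203 = 133;  u_204 = 106;  u_205 = 173;  u_206 = 161;  u_207 = 219
  u_208 = 175;  u_209 = 70;  u_210 = 31;  u_211 = 57;  u_212 = 183;  u_213 = 57
  u_214 = 18;  u_215 = 73;  u_216 = 141;  u_217 = 119;  u_218 = 43;  u_219 = 14
  u_220 = 19;  u_221 = 21;  u_222 = 115;  u_223 = 125;  u_224 = 90;  u_225 = 245
  u_226 = 137;  u_227 = 195;  u_228 = 215;  u_229 = 54;  u_230 = 55;  u_231 = 1
  u_232 = 31;  u_233 = 145;  u_234 = 194;  u_235 = 113;  u_236 = 85;  u_237 = 127
  u_238 = 115;  u_239 = 62;  u_240 = 203;  u_241 = 189;  u_242 = 123;  u_243 = 181
  u_244 = 202;  u_245 = 125;  u_246 = 177;  u_247 = 107;  u_248 = 191;  u_249 = 166
  u_250 = 15;  u_251 = 9;  u_252 = 71;  u_253 = 41;  u_254 = 242;  u_255 = 217
  u_256 = 93;  u_257 = 71;  u_258 = 123;  u_259 = 238;  u_260 = 67;  u_261 = 165
  u_262 = 67;  u_263 = 45;  u_264 = 186;  u_265 = 69;  u_266 = 25;  u_267 = 211
  u_268 = 103;  u_269 = 150;  u_270 = 167;  u_271 = 81;  u_272 = 47;  u_273 = 1
  u_274 = 162;  u_275 = 129;  u_276 = 165;  u_277 = 207;  u_278 = 67;  u_279 = 30
  u_280 = 123;  u_281 = 205;  u_282 = 203;  u_283 = 229;  u_284 = 42;  u_285 = 77
  u_286 = 193;  u_287 = 251;  u_288 = 207;  u_289 = 6;  u_290 = 255;  u_291 = 217
  u_292 = 215;  u_293 = 25;  u_294 = 210;  u_295 = 105;  u_296 = 45;  u_297 = 23
  u_298 = 203;  u_299 = 206;  u_300 = 115;  u_301 = 53;  u_302 = 19;  u_303 = 221
  u_304 = 26;  u_305 = 149;  u_306 = 169;  u_307 = 227;  u_308 = 247;  u_309 = 246
  u_310 = 23
u_311 = 89·23 + 57·246 + 129·247 + 23·227 = 161
u_312 = 89·161 + 57·23 + 129·246 + 23·247 = 63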